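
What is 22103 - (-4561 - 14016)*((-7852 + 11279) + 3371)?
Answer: 126308549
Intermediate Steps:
22103 - (-4561 - 14016)*((-7852 + 11279) + 3371) = 22103 - (-18577)*(3427 + 3371) = 22103 - (-18577)*6798 = 22103 - 1*(-126286446) = 22103 + 126286446 = 126308549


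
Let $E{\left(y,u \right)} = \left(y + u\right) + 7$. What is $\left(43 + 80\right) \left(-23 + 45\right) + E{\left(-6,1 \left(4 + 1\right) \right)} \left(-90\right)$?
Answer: $2166$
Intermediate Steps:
$E{\left(y,u \right)} = 7 + u + y$ ($E{\left(y,u \right)} = \left(u + y\right) + 7 = 7 + u + y$)
$\left(43 + 80\right) \left(-23 + 45\right) + E{\left(-6,1 \left(4 + 1\right) \right)} \left(-90\right) = \left(43 + 80\right) \left(-23 + 45\right) + \left(7 + 1 \left(4 + 1\right) - 6\right) \left(-90\right) = 123 \cdot 22 + \left(7 + 1 \cdot 5 - 6\right) \left(-90\right) = 2706 + \left(7 + 5 - 6\right) \left(-90\right) = 2706 + 6 \left(-90\right) = 2706 - 540 = 2166$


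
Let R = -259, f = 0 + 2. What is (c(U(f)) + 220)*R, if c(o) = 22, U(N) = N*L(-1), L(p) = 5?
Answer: -62678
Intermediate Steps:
f = 2
U(N) = 5*N (U(N) = N*5 = 5*N)
(c(U(f)) + 220)*R = (22 + 220)*(-259) = 242*(-259) = -62678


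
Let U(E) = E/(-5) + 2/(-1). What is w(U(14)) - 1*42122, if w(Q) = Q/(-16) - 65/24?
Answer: -5054929/120 ≈ -42124.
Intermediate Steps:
U(E) = -2 - E/5 (U(E) = E*(-⅕) + 2*(-1) = -E/5 - 2 = -2 - E/5)
w(Q) = -65/24 - Q/16 (w(Q) = Q*(-1/16) - 65*1/24 = -Q/16 - 65/24 = -65/24 - Q/16)
w(U(14)) - 1*42122 = (-65/24 - (-2 - ⅕*14)/16) - 1*42122 = (-65/24 - (-2 - 14/5)/16) - 42122 = (-65/24 - 1/16*(-24/5)) - 42122 = (-65/24 + 3/10) - 42122 = -289/120 - 42122 = -5054929/120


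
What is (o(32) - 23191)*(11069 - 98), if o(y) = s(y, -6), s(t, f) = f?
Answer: -254494287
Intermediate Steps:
o(y) = -6
(o(32) - 23191)*(11069 - 98) = (-6 - 23191)*(11069 - 98) = -23197*10971 = -254494287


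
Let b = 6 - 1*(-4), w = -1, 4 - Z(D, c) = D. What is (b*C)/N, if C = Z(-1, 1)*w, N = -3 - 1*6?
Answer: 50/9 ≈ 5.5556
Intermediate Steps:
N = -9 (N = -3 - 6 = -9)
Z(D, c) = 4 - D
b = 10 (b = 6 + 4 = 10)
C = -5 (C = (4 - 1*(-1))*(-1) = (4 + 1)*(-1) = 5*(-1) = -5)
(b*C)/N = (10*(-5))/(-9) = -50*(-⅑) = 50/9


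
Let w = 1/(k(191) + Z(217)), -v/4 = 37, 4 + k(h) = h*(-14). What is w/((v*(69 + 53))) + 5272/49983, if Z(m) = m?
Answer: 234265671935/2221035391128 ≈ 0.10548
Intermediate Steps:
k(h) = -4 - 14*h (k(h) = -4 + h*(-14) = -4 - 14*h)
v = -148 (v = -4*37 = -148)
w = -1/2461 (w = 1/((-4 - 14*191) + 217) = 1/((-4 - 2674) + 217) = 1/(-2678 + 217) = 1/(-2461) = -1/2461 ≈ -0.00040634)
w/((v*(69 + 53))) + 5272/49983 = -(-1/(148*(69 + 53)))/2461 + 5272/49983 = -1/(2461*((-148*122))) + 5272*(1/49983) = -1/2461/(-18056) + 5272/49983 = -1/2461*(-1/18056) + 5272/49983 = 1/44435816 + 5272/49983 = 234265671935/2221035391128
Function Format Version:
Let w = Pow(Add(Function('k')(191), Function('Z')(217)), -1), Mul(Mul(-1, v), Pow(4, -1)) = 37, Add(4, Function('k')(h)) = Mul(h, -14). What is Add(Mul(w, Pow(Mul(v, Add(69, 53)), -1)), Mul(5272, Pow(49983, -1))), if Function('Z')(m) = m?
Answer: Rational(234265671935, 2221035391128) ≈ 0.10548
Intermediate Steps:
Function('k')(h) = Add(-4, Mul(-14, h)) (Function('k')(h) = Add(-4, Mul(h, -14)) = Add(-4, Mul(-14, h)))
v = -148 (v = Mul(-4, 37) = -148)
w = Rational(-1, 2461) (w = Pow(Add(Add(-4, Mul(-14, 191)), 217), -1) = Pow(Add(Add(-4, -2674), 217), -1) = Pow(Add(-2678, 217), -1) = Pow(-2461, -1) = Rational(-1, 2461) ≈ -0.00040634)
Add(Mul(w, Pow(Mul(v, Add(69, 53)), -1)), Mul(5272, Pow(49983, -1))) = Add(Mul(Rational(-1, 2461), Pow(Mul(-148, Add(69, 53)), -1)), Mul(5272, Pow(49983, -1))) = Add(Mul(Rational(-1, 2461), Pow(Mul(-148, 122), -1)), Mul(5272, Rational(1, 49983))) = Add(Mul(Rational(-1, 2461), Pow(-18056, -1)), Rational(5272, 49983)) = Add(Mul(Rational(-1, 2461), Rational(-1, 18056)), Rational(5272, 49983)) = Add(Rational(1, 44435816), Rational(5272, 49983)) = Rational(234265671935, 2221035391128)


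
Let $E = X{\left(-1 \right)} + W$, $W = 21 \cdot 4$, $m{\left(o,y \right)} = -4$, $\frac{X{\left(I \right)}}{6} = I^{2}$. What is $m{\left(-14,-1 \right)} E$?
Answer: $-360$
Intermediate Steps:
$X{\left(I \right)} = 6 I^{2}$
$W = 84$
$E = 90$ ($E = 6 \left(-1\right)^{2} + 84 = 6 \cdot 1 + 84 = 6 + 84 = 90$)
$m{\left(-14,-1 \right)} E = \left(-4\right) 90 = -360$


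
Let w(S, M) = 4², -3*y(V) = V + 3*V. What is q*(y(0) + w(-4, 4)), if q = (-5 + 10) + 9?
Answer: 224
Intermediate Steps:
y(V) = -4*V/3 (y(V) = -(V + 3*V)/3 = -4*V/3)
q = 14 (q = 5 + 9 = 14)
w(S, M) = 16
q*(y(0) + w(-4, 4)) = 14*(-4/3*0 + 16) = 14*(0 + 16) = 14*16 = 224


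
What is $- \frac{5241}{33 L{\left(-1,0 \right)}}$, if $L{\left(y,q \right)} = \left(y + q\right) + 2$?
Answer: $- \frac{1747}{11} \approx -158.82$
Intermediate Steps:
$L{\left(y,q \right)} = 2 + q + y$ ($L{\left(y,q \right)} = \left(q + y\right) + 2 = 2 + q + y$)
$- \frac{5241}{33 L{\left(-1,0 \right)}} = - \frac{5241}{33 \left(2 + 0 - 1\right)} = - \frac{5241}{33 \cdot 1} = - \frac{5241}{33} = \left(-5241\right) \frac{1}{33} = - \frac{1747}{11}$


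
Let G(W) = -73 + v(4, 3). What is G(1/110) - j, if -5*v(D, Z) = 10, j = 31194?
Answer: -31269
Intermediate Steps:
v(D, Z) = -2 (v(D, Z) = -⅕*10 = -2)
G(W) = -75 (G(W) = -73 - 2 = -75)
G(1/110) - j = -75 - 1*31194 = -75 - 31194 = -31269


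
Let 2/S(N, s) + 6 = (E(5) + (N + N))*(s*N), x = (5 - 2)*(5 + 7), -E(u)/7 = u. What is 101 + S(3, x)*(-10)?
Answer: 158479/1569 ≈ 101.01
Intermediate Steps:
E(u) = -7*u
x = 36 (x = 3*12 = 36)
S(N, s) = 2/(-6 + N*s*(-35 + 2*N)) (S(N, s) = 2/(-6 + (-7*5 + (N + N))*(s*N)) = 2/(-6 + (-35 + 2*N)*(N*s)) = 2/(-6 + N*s*(-35 + 2*N)))
101 + S(3, x)*(-10) = 101 + (2/(-6 - 35*3*36 + 2*36*3²))*(-10) = 101 + (2/(-6 - 3780 + 2*36*9))*(-10) = 101 + (2/(-6 - 3780 + 648))*(-10) = 101 + (2/(-3138))*(-10) = 101 + (2*(-1/3138))*(-10) = 101 - 1/1569*(-10) = 101 + 10/1569 = 158479/1569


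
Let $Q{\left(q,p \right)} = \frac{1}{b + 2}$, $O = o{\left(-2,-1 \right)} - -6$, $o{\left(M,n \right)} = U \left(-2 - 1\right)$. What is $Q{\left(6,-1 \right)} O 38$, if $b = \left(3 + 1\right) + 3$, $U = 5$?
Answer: $-38$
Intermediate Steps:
$o{\left(M,n \right)} = -15$ ($o{\left(M,n \right)} = 5 \left(-2 - 1\right) = 5 \left(-3\right) = -15$)
$O = -9$ ($O = -15 - -6 = -15 + 6 = -9$)
$b = 7$ ($b = 4 + 3 = 7$)
$Q{\left(q,p \right)} = \frac{1}{9}$ ($Q{\left(q,p \right)} = \frac{1}{7 + 2} = \frac{1}{9}$)
$Q{\left(6,-1 \right)} O 38 = \frac{1}{9} \left(-9\right) 38 = \left(-1\right) 38 = -38$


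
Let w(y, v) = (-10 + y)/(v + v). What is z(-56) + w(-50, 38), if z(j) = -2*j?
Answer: 2113/19 ≈ 111.21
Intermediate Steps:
w(y, v) = (-10 + y)/(2*v) (w(y, v) = (-10 + y)/((2*v)) = (-10 + y)*(1/(2*v)) = (-10 + y)/(2*v))
z(-56) + w(-50, 38) = -2*(-56) + (½)*(-10 - 50)/38 = 112 + (½)*(1/38)*(-60) = 112 - 15/19 = 2113/19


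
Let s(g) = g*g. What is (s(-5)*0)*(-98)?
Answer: 0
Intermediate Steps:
s(g) = g²
(s(-5)*0)*(-98) = ((-5)²*0)*(-98) = (25*0)*(-98) = 0*(-98) = 0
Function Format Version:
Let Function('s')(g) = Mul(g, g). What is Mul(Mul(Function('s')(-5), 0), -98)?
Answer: 0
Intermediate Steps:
Function('s')(g) = Pow(g, 2)
Mul(Mul(Function('s')(-5), 0), -98) = Mul(Mul(Pow(-5, 2), 0), -98) = Mul(Mul(25, 0), -98) = Mul(0, -98) = 0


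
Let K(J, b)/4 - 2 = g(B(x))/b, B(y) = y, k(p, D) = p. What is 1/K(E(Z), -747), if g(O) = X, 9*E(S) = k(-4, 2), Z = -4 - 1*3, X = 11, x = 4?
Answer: 747/5932 ≈ 0.12593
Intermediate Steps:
Z = -7 (Z = -4 - 3 = -7)
E(S) = -4/9 (E(S) = (1/9)*(-4) = -4/9)
g(O) = 11
K(J, b) = 8 + 44/b (K(J, b) = 8 + 4*(11/b) = 8 + 44/b)
1/K(E(Z), -747) = 1/(8 + 44/(-747)) = 1/(8 + 44*(-1/747)) = 1/(8 - 44/747) = 1/(5932/747) = 747/5932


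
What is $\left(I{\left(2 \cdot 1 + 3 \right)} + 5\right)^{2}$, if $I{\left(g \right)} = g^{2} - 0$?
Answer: $900$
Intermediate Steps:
$I{\left(g \right)} = g^{2}$ ($I{\left(g \right)} = g^{2} + 0 = g^{2}$)
$\left(I{\left(2 \cdot 1 + 3 \right)} + 5\right)^{2} = \left(\left(2 \cdot 1 + 3\right)^{2} + 5\right)^{2} = \left(\left(2 + 3\right)^{2} + 5\right)^{2} = \left(5^{2} + 5\right)^{2} = \left(25 + 5\right)^{2} = 30^{2} = 900$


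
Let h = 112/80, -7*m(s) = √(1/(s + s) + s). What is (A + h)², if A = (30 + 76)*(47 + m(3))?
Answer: 91268631233/3675 - 2641202*√114/105 ≈ 2.4566e+7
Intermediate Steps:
m(s) = -√(s + 1/(2*s))/7 (m(s) = -√(1/(s + s) + s)/7 = -√(1/(2*s) + s)/7 = -√(s + 1/(2*s))/7)
A = 4982 - 53*√114/21 (A = (30 + 76)*(47 - √(2/3 + 4*3)/14) = 106*(47 - √(2*(⅓) + 12)/14) = 106*(47 - √(⅔ + 12)/14) = 106*(47 - √114/42) = 4982 - 53*√114/21 ≈ 4955.1)
h = 7/5 (h = 112*(1/80) = 7/5 ≈ 1.4000)
(A + h)² = ((4982 - 53*√114/21) + 7/5)² = (24917/5 - 53*√114/21)²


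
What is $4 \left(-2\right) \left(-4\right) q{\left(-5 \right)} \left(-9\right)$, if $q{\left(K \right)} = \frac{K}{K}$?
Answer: $-288$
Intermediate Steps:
$q{\left(K \right)} = 1$
$4 \left(-2\right) \left(-4\right) q{\left(-5 \right)} \left(-9\right) = 4 \left(-2\right) \left(-4\right) 1 \left(-9\right) = \left(-8\right) \left(-4\right) 1 \left(-9\right) = 32 \cdot 1 \left(-9\right) = 32 \left(-9\right) = -288$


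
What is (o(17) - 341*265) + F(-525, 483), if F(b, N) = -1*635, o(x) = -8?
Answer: -91008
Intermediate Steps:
F(b, N) = -635
(o(17) - 341*265) + F(-525, 483) = (-8 - 341*265) - 635 = (-8 - 90365) - 635 = -90373 - 635 = -91008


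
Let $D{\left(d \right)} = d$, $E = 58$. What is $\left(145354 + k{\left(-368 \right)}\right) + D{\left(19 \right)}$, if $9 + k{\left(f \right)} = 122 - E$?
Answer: $145428$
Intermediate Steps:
$k{\left(f \right)} = 55$ ($k{\left(f \right)} = -9 + \left(122 - 58\right) = -9 + 64 = 55$)
$\left(145354 + k{\left(-368 \right)}\right) + D{\left(19 \right)} = \left(145354 + 55\right) + 19 = 145409 + 19 = 145428$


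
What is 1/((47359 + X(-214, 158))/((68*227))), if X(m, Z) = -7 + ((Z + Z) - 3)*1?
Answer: 15436/47665 ≈ 0.32384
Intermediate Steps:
X(m, Z) = -10 + 2*Z (X(m, Z) = -7 + (2*Z - 3)*1 = -7 + (-3 + 2*Z)*1 = -7 + (-3 + 2*Z) = -10 + 2*Z)
1/((47359 + X(-214, 158))/((68*227))) = 1/((47359 + (-10 + 2*158))/((68*227))) = 1/((47359 + (-10 + 316))/15436) = 1/((47359 + 306)*(1/15436)) = 1/(47665*(1/15436)) = 1/(47665/15436) = 15436/47665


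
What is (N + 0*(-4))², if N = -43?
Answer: 1849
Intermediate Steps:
(N + 0*(-4))² = (-43 + 0*(-4))² = (-43 + 0)² = (-43)² = 1849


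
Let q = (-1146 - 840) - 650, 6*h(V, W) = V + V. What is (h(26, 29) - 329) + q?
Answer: -8869/3 ≈ -2956.3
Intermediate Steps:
h(V, W) = V/3 (h(V, W) = (V + V)/6 = (2*V)/6 = V/3)
q = -2636 (q = -1986 - 650 = -2636)
(h(26, 29) - 329) + q = ((⅓)*26 - 329) - 2636 = (26/3 - 329) - 2636 = -961/3 - 2636 = -8869/3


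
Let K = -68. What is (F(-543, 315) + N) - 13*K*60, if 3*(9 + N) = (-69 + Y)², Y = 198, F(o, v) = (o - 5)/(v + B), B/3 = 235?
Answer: 14937253/255 ≈ 58577.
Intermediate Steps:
B = 705 (B = 3*235 = 705)
F(o, v) = (-5 + o)/(705 + v) (F(o, v) = (o - 5)/(v + 705) = (-5 + o)/(705 + v))
N = 5538 (N = -9 + (-69 + 198)²/3 = -9 + (⅓)*129² = -9 + (⅓)*16641 = -9 + 5547 = 5538)
(F(-543, 315) + N) - 13*K*60 = ((-5 - 543)/(705 + 315) + 5538) - 13*(-68)*60 = (-548/1020 + 5538) + 884*60 = ((1/1020)*(-548) + 5538) + 53040 = (-137/255 + 5538) + 53040 = 1412053/255 + 53040 = 14937253/255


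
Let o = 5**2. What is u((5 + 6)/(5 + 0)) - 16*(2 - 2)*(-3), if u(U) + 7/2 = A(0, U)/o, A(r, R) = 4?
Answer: -167/50 ≈ -3.3400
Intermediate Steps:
o = 25
u(U) = -167/50 (u(U) = -7/2 + 4/25 = -167/50)
u((5 + 6)/(5 + 0)) - 16*(2 - 2)*(-3) = -167/50 - 16*(2 - 2)*(-3) = -167/50 - 0*(-3) = -167/50 - 16*0 = -167/50 + 0 = -167/50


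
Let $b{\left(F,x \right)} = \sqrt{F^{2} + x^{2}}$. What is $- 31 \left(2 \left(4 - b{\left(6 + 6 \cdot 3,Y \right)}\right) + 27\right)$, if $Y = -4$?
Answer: $-1085 + 248 \sqrt{37} \approx 423.52$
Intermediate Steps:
$- 31 \left(2 \left(4 - b{\left(6 + 6 \cdot 3,Y \right)}\right) + 27\right) = - 31 \left(2 \left(4 - \sqrt{\left(6 + 6 \cdot 3\right)^{2} + \left(-4\right)^{2}}\right) + 27\right) = - 31 \left(2 \left(4 - \sqrt{\left(6 + 18\right)^{2} + 16}\right) + 27\right) = - 31 \left(2 \left(4 - \sqrt{24^{2} + 16}\right) + 27\right) = - 31 \left(2 \left(4 - \sqrt{576 + 16}\right) + 27\right) = - 31 \left(2 \left(4 - \sqrt{592}\right) + 27\right) = - 31 \left(2 \left(4 - 4 \sqrt{37}\right) + 27\right) = - 31 \left(\left(8 - 8 \sqrt{37}\right) + 27\right) = - 31 \left(35 - 8 \sqrt{37}\right) = -1085 + 248 \sqrt{37}$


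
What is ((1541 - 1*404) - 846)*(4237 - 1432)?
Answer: 816255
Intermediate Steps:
((1541 - 1*404) - 846)*(4237 - 1432) = ((1541 - 404) - 846)*2805 = (1137 - 846)*2805 = 291*2805 = 816255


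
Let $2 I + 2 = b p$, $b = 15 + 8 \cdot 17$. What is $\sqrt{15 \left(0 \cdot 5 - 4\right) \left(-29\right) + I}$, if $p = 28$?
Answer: $\sqrt{3853} \approx 62.073$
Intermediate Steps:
$b = 151$ ($b = 15 + 136 = 151$)
$I = 2113$ ($I = -1 + \frac{151 \cdot 28}{2} = -1 + \frac{1}{2} \cdot 4228 = -1 + 2114 = 2113$)
$\sqrt{15 \left(0 \cdot 5 - 4\right) \left(-29\right) + I} = \sqrt{15 \left(0 \cdot 5 - 4\right) \left(-29\right) + 2113} = \sqrt{15 \left(0 - 4\right) \left(-29\right) + 2113} = \sqrt{15 \left(-4\right) \left(-29\right) + 2113} = \sqrt{\left(-60\right) \left(-29\right) + 2113} = \sqrt{1740 + 2113} = \sqrt{3853}$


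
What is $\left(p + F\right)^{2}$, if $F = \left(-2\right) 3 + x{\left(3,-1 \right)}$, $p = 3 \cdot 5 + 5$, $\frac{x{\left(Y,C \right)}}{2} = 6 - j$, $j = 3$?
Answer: $400$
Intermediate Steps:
$x{\left(Y,C \right)} = 6$ ($x{\left(Y,C \right)} = 2 \left(6 - 3\right) = 2 \cdot 3 = 6$)
$p = 20$ ($p = 15 + 5 = 20$)
$F = 0$ ($F = \left(-2\right) 3 + 6 = -6 + 6 = 0$)
$\left(p + F\right)^{2} = \left(20 + 0\right)^{2} = 20^{2} = 400$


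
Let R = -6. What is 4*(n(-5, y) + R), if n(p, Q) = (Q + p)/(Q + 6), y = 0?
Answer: -82/3 ≈ -27.333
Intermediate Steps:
n(p, Q) = (Q + p)/(6 + Q)
4*(n(-5, y) + R) = 4*((0 - 5)/(6 + 0) - 6) = 4*(-5/6 - 6) = 4*((⅙)*(-5) - 6) = 4*(-⅚ - 6) = 4*(-41/6) = -82/3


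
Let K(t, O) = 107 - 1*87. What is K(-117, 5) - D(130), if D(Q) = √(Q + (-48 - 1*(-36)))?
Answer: 20 - √118 ≈ 9.1372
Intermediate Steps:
K(t, O) = 20 (K(t, O) = 107 - 87 = 20)
D(Q) = √(-12 + Q) (D(Q) = √(Q + (-48 + 36)) = √(Q - 12) = √(-12 + Q))
K(-117, 5) - D(130) = 20 - √(-12 + 130) = 20 - √118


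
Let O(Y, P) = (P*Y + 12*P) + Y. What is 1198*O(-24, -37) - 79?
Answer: 503081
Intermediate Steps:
O(Y, P) = Y + 12*P + P*Y (O(Y, P) = (12*P + P*Y) + Y = Y + 12*P + P*Y)
1198*O(-24, -37) - 79 = 1198*(-24 + 12*(-37) - 37*(-24)) - 79 = 1198*(-24 - 444 + 888) - 79 = 1198*420 - 79 = 503160 - 79 = 503081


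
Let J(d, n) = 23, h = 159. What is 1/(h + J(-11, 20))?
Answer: 1/182 ≈ 0.0054945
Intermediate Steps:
1/(h + J(-11, 20)) = 1/(159 + 23) = 1/182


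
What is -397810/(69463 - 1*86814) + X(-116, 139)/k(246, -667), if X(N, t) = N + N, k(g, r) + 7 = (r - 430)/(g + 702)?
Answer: 6892374266/134175283 ≈ 51.368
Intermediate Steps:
k(g, r) = -7 + (-430 + r)/(702 + g) (k(g, r) = -7 + (r - 430)/(g + 702) = -7 + (-430 + r)/(702 + g))
X(N, t) = 2*N
-397810/(69463 - 1*86814) + X(-116, 139)/k(246, -667) = -397810/(69463 - 1*86814) + (2*(-116))/(((-5344 - 667 - 7*246)/(702 + 246))) = -397810/(69463 - 86814) - 232*948/(-5344 - 667 - 1722) = -397810/(-17351) - 232/((1/948)*(-7733)) = -397810*(-1/17351) - 232/(-7733/948) = 397810/17351 - 232*(-948/7733) = 397810/17351 + 219936/7733 = 6892374266/134175283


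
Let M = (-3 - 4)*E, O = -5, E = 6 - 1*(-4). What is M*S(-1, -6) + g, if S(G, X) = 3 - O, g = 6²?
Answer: -524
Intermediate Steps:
E = 10 (E = 6 + 4 = 10)
g = 36
S(G, X) = 8 (S(G, X) = 3 - 1*(-5) = 3 + 5 = 8)
M = -70 (M = (-3 - 4)*10 = -7*10 = -70)
M*S(-1, -6) + g = -70*8 + 36 = -560 + 36 = -524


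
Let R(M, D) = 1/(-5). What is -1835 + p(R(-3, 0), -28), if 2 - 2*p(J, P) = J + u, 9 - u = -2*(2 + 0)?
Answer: -9202/5 ≈ -1840.4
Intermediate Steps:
u = 13 (u = 9 - (-2)*(2 + 0) = 9 - (-2)*2 = 9 - 1*(-4) = 9 + 4 = 13)
R(M, D) = -1/5
p(J, P) = -11/2 - J/2 (p(J, P) = 1 - (J + 13)/2 = 1 - (13 + J)/2 = 1 + (-13/2 - J/2) = -11/2 - J/2)
-1835 + p(R(-3, 0), -28) = -1835 + (-11/2 - 1/2*(-1/5)) = -1835 + (-11/2 + 1/10) = -1835 - 27/5 = -9202/5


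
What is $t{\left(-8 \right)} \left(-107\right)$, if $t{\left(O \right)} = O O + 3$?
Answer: $-7169$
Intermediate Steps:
$t{\left(O \right)} = 3 + O^{2}$ ($t{\left(O \right)} = O^{2} + 3 = 3 + O^{2}$)
$t{\left(-8 \right)} \left(-107\right) = \left(3 + \left(-8\right)^{2}\right) \left(-107\right) = \left(3 + 64\right) \left(-107\right) = 67 \left(-107\right) = -7169$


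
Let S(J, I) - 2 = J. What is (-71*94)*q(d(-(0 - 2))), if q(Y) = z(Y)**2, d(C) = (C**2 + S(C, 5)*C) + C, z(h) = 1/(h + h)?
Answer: -3337/392 ≈ -8.5128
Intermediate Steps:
S(J, I) = 2 + J
z(h) = 1/(2*h)
d(C) = C + C**2 + C*(2 + C) (d(C) = (C**2 + (2 + C)*C) + C = (C**2 + C*(2 + C)) + C = C + C**2 + C*(2 + C))
q(Y) = 1/(4*Y**2) (q(Y) = (1/(2*Y))**2 = 1/(4*Y**2))
(-71*94)*q(d(-(0 - 2))) = (-71*94)*(1/(4*((-(0 - 2))*(3 + 2*(-(0 - 2))))**2)) = -3337/(2*((-1*(-2))*(3 + 2*(-1*(-2))))**2) = -3337/(2*(2*(3 + 2*2))**2) = -3337/(2*(2*(3 + 4))**2) = -3337/(2*(2*7)**2) = -3337/(2*14**2) = -3337/(2*196) = -6674*1/784 = -3337/392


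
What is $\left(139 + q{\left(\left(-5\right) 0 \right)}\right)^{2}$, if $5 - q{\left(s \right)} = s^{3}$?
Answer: $20736$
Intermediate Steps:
$q{\left(s \right)} = 5 - s^{3}$
$\left(139 + q{\left(\left(-5\right) 0 \right)}\right)^{2} = \left(139 + \left(5 - \left(\left(-5\right) 0\right)^{3}\right)\right)^{2} = \left(139 + \left(5 - 0^{3}\right)\right)^{2} = \left(139 + \left(5 - 0\right)\right)^{2} = \left(139 + \left(5 + 0\right)\right)^{2} = \left(139 + 5\right)^{2} = 144^{2} = 20736$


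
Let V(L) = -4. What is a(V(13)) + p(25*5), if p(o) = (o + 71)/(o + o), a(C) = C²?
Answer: 2098/125 ≈ 16.784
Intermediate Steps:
p(o) = (71 + o)/(2*o) (p(o) = (71 + o)/((2*o)) = (71 + o)*(1/(2*o)) = (71 + o)/(2*o))
a(V(13)) + p(25*5) = (-4)² + (71 + 25*5)/(2*((25*5))) = 16 + (½)*(71 + 125)/125 = 16 + (½)*(1/125)*196 = 16 + 98/125 = 2098/125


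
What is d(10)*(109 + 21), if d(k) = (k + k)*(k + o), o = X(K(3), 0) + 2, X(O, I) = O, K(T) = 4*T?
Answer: 62400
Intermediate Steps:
o = 14 (o = 4*3 + 2 = 12 + 2 = 14)
d(k) = 2*k*(14 + k) (d(k) = (k + k)*(k + 14) = (2*k)*(14 + k) = 2*k*(14 + k))
d(10)*(109 + 21) = (2*10*(14 + 10))*(109 + 21) = (2*10*24)*130 = 480*130 = 62400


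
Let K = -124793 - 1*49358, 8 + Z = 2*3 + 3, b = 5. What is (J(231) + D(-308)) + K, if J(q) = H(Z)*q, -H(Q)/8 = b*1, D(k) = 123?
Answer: -183268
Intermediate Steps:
Z = 1 (Z = -8 + (2*3 + 3) = -8 + (6 + 3) = -8 + 9 = 1)
H(Q) = -40
K = -174151 (K = -124793 - 49358 = -174151)
J(q) = -40*q
(J(231) + D(-308)) + K = (-40*231 + 123) - 174151 = (-9240 + 123) - 174151 = -9117 - 174151 = -183268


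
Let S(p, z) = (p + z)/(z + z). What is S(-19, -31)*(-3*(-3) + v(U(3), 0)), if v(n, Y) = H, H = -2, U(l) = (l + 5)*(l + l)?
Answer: 175/31 ≈ 5.6452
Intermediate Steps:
U(l) = 2*l*(5 + l) (U(l) = (5 + l)*(2*l) = 2*l*(5 + l))
S(p, z) = (p + z)/(2*z) (S(p, z) = (p + z)/((2*z)) = (p + z)*(1/(2*z)) = (p + z)/(2*z))
v(n, Y) = -2
S(-19, -31)*(-3*(-3) + v(U(3), 0)) = ((1/2)*(-19 - 31)/(-31))*(-3*(-3) - 2) = ((1/2)*(-1/31)*(-50))*(9 - 2) = (25/31)*7 = 175/31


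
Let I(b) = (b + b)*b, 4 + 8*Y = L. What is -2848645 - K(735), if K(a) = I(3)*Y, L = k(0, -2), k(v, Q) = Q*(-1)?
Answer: -5697281/2 ≈ -2.8486e+6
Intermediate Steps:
k(v, Q) = -Q
L = 2 (L = -1*(-2) = 2)
Y = -¼ (Y = -½ + (⅛)*2 = -½ + ¼ = -¼ ≈ -0.25000)
I(b) = 2*b² (I(b) = (2*b)*b = 2*b²)
K(a) = -9/2 (K(a) = (2*3²)*(-¼) = (2*9)*(-¼) = 18*(-¼) = -9/2)
-2848645 - K(735) = -2848645 - 1*(-9/2) = -2848645 + 9/2 = -5697281/2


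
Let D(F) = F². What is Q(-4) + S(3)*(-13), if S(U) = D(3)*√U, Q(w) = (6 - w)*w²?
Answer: 160 - 117*√3 ≈ -42.650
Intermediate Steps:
Q(w) = w²*(6 - w)
S(U) = 9*√U (S(U) = 3²*√U = 9*√U)
Q(-4) + S(3)*(-13) = (-4)²*(6 - 1*(-4)) + (9*√3)*(-13) = 16*(6 + 4) - 117*√3 = 16*10 - 117*√3 = 160 - 117*√3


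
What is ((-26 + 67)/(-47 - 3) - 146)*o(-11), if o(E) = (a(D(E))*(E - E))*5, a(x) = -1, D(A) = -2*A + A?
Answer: 0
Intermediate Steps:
D(A) = -A
o(E) = 0 (o(E) = -(E - E)*5 = -1*0*5 = 0*5 = 0)
((-26 + 67)/(-47 - 3) - 146)*o(-11) = ((-26 + 67)/(-47 - 3) - 146)*0 = (41/(-50) - 146)*0 = (41*(-1/50) - 146)*0 = (-41/50 - 146)*0 = -7341/50*0 = 0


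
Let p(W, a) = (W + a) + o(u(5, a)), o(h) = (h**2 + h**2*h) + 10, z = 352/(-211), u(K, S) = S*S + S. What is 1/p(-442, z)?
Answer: -88245939632761/38037531476298832 ≈ -0.0023200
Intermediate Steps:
u(K, S) = S + S**2 (u(K, S) = S**2 + S = S + S**2)
z = -352/211 (z = 352*(-1/211) = -352/211 ≈ -1.6682)
o(h) = 10 + h**2 + h**3 (o(h) = (h**2 + h**3) + 10 = 10 + h**2 + h**3)
p(W, a) = 10 + W + a + a**2*(1 + a)**2 + a**3*(1 + a)**3 (p(W, a) = (W + a) + (10 + (a*(1 + a))**2 + (a*(1 + a))**3) = (W + a) + (10 + a**2*(1 + a)**2 + a**3*(1 + a)**3) = 10 + W + a + a**2*(1 + a)**2 + a**3*(1 + a)**3)
1/p(-442, z) = 1/(10 - 442 - 352/211 + (-352/211)**2*(1 - 352/211)**2 + (-352/211)**3*(1 - 352/211)**3) = 1/(10 - 442 - 352/211 + 123904*(-141/211)**2/44521 - 43614208*(-141/211)**3/9393931) = 1/(10 - 442 - 352/211 + (123904/44521)*(19881/44521) - 43614208/9393931*(-2803221/9393931)) = 1/(10 - 442 - 352/211 + 2463335424/1982119441 + 122260263763968/88245939632761) = 1/(-38037531476298832/88245939632761) = -88245939632761/38037531476298832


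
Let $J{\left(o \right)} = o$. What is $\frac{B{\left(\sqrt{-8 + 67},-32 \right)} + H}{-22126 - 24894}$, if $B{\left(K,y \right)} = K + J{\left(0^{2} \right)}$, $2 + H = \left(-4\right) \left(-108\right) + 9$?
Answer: $- \frac{439}{47020} - \frac{\sqrt{59}}{47020} \approx -0.0094998$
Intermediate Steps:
$H = 439$ ($H = -2 + \left(\left(-4\right) \left(-108\right) + 9\right) = -2 + \left(432 + 9\right) = -2 + 441 = 439$)
$B{\left(K,y \right)} = K$ ($B{\left(K,y \right)} = K + 0^{2} = K + 0 = K$)
$\frac{B{\left(\sqrt{-8 + 67},-32 \right)} + H}{-22126 - 24894} = \frac{\sqrt{-8 + 67} + 439}{-22126 - 24894} = \frac{\sqrt{59} + 439}{-47020} = \left(439 + \sqrt{59}\right) \left(- \frac{1}{47020}\right) = - \frac{439}{47020} - \frac{\sqrt{59}}{47020}$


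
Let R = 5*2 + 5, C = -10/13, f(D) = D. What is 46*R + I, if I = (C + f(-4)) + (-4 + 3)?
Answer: 8895/13 ≈ 684.23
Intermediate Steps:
C = -10/13 (C = -10*1/13 = -10/13 ≈ -0.76923)
I = -75/13 (I = (-10/13 - 4) + (-4 + 3) = -62/13 - 1 = -75/13 ≈ -5.7692)
R = 15 (R = 10 + 5 = 15)
46*R + I = 46*15 - 75/13 = 690 - 75/13 = 8895/13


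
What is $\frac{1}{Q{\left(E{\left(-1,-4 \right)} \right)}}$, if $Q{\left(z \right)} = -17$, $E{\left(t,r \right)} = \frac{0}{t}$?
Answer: $- \frac{1}{17} \approx -0.058824$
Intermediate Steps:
$E{\left(t,r \right)} = 0$
$\frac{1}{Q{\left(E{\left(-1,-4 \right)} \right)}} = \frac{1}{-17} = - \frac{1}{17}$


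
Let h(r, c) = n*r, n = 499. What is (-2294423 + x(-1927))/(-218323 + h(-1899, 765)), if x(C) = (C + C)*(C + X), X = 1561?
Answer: 883859/1165924 ≈ 0.75808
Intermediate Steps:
h(r, c) = 499*r
x(C) = 2*C*(1561 + C) (x(C) = (C + C)*(C + 1561) = (2*C)*(1561 + C) = 2*C*(1561 + C))
(-2294423 + x(-1927))/(-218323 + h(-1899, 765)) = (-2294423 + 2*(-1927)*(1561 - 1927))/(-218323 + 499*(-1899)) = (-2294423 + 2*(-1927)*(-366))/(-218323 - 947601) = (-2294423 + 1410564)/(-1165924) = -883859*(-1/1165924) = 883859/1165924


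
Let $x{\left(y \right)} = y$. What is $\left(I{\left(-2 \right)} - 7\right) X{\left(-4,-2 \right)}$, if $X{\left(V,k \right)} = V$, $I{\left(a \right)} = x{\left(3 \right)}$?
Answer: $16$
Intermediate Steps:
$I{\left(a \right)} = 3$
$\left(I{\left(-2 \right)} - 7\right) X{\left(-4,-2 \right)} = \left(3 - 7\right) \left(-4\right) = \left(-4\right) \left(-4\right) = 16$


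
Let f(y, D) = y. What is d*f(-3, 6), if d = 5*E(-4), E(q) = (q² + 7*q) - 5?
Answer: 255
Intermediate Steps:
E(q) = -5 + q² + 7*q
d = -85 (d = 5*(-5 + (-4)² + 7*(-4)) = 5*(-5 + 16 - 28) = 5*(-17) = -85)
d*f(-3, 6) = -85*(-3) = 255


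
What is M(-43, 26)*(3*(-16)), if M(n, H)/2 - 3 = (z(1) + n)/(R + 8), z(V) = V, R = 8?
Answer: -36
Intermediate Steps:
M(n, H) = 49/8 + n/8 (M(n, H) = 6 + 2*((1 + n)/(8 + 8)) = 6 + 2*((1 + n)/16) = 6 + 2*((1 + n)*(1/16)) = 6 + 2*(1/16 + n/16) = 6 + (⅛ + n/8) = 49/8 + n/8)
M(-43, 26)*(3*(-16)) = (49/8 + (⅛)*(-43))*(3*(-16)) = (49/8 - 43/8)*(-48) = (¾)*(-48) = -36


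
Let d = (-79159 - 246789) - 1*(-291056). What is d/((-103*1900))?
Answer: 8723/48925 ≈ 0.17829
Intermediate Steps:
d = -34892 (d = -325948 + 291056 = -34892)
d/((-103*1900)) = -34892/((-103*1900)) = -34892/(-195700) = -34892*(-1/195700) = 8723/48925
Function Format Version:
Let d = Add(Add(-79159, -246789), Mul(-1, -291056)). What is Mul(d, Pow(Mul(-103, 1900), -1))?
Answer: Rational(8723, 48925) ≈ 0.17829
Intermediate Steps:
d = -34892 (d = Add(-325948, 291056) = -34892)
Mul(d, Pow(Mul(-103, 1900), -1)) = Mul(-34892, Pow(Mul(-103, 1900), -1)) = Mul(-34892, Pow(-195700, -1)) = Mul(-34892, Rational(-1, 195700)) = Rational(8723, 48925)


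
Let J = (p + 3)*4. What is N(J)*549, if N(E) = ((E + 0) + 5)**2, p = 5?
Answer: 751581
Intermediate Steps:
J = 32 (J = (5 + 3)*4 = 8*4 = 32)
N(E) = (5 + E)**2 (N(E) = (E + 5)**2 = (5 + E)**2)
N(J)*549 = (5 + 32)**2*549 = 37**2*549 = 1369*549 = 751581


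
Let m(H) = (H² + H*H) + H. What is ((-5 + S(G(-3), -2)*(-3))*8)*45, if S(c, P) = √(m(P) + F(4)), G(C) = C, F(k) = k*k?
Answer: -1800 - 1080*√22 ≈ -6865.6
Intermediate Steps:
F(k) = k²
m(H) = H + 2*H² (m(H) = (H² + H²) + H = 2*H² + H = H + 2*H²)
S(c, P) = √(16 + P*(1 + 2*P)) (S(c, P) = √(P*(1 + 2*P) + 4²) = √(P*(1 + 2*P) + 16) = √(16 + P*(1 + 2*P)))
((-5 + S(G(-3), -2)*(-3))*8)*45 = ((-5 + √(16 - 2*(1 + 2*(-2)))*(-3))*8)*45 = ((-5 + √(16 - 2*(1 - 4))*(-3))*8)*45 = ((-5 + √(16 - 2*(-3))*(-3))*8)*45 = ((-5 + √(16 + 6)*(-3))*8)*45 = ((-5 + √22*(-3))*8)*45 = ((-5 - 3*√22)*8)*45 = (-40 - 24*√22)*45 = -1800 - 1080*√22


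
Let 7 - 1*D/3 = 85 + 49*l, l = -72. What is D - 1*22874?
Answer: -12524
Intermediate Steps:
D = 10350 (D = 21 - 3*(85 + 49*(-72)) = 21 - 3*(85 - 3528) = 21 - 3*(-3443) = 21 + 10329 = 10350)
D - 1*22874 = 10350 - 1*22874 = 10350 - 22874 = -12524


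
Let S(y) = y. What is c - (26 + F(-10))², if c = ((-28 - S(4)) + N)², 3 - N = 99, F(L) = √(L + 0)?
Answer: 15718 - 52*I*√10 ≈ 15718.0 - 164.44*I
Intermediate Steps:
F(L) = √L
N = -96 (N = 3 - 1*99 = 3 - 99 = -96)
c = 16384 (c = ((-28 - 1*4) - 96)² = ((-28 - 4) - 96)² = (-32 - 96)² = (-128)² = 16384)
c - (26 + F(-10))² = 16384 - (26 + √(-10))² = 16384 - (26 + I*√10)²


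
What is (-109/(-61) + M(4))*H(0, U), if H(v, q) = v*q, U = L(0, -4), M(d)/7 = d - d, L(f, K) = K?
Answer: 0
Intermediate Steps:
M(d) = 0 (M(d) = 7*(d - d) = 7*0 = 0)
U = -4
H(v, q) = q*v
(-109/(-61) + M(4))*H(0, U) = (-109/(-61) + 0)*(-4*0) = (-109*(-1/61) + 0)*0 = (109/61 + 0)*0 = (109/61)*0 = 0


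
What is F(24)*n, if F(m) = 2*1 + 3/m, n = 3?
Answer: 51/8 ≈ 6.3750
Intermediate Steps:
F(m) = 2 + 3/m
F(24)*n = (2 + 3/24)*3 = (2 + 3*(1/24))*3 = (2 + ⅛)*3 = (17/8)*3 = 51/8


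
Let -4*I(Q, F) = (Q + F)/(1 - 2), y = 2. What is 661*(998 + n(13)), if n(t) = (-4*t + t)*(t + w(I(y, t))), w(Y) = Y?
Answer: 911519/4 ≈ 2.2788e+5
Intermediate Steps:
I(Q, F) = F/4 + Q/4 (I(Q, F) = -(Q + F)/(4*(1 - 2)) = -(F + Q)/(4*(-1)) = -(F + Q)*(-1)/4 = -(-F - Q)/4 = F/4 + Q/4)
n(t) = -3*t*(½ + 5*t/4) (n(t) = (-4*t + t)*(t + (t/4 + (¼)*2)) = (-3*t)*(t + (t/4 + ½)) = (-3*t)*(t + (½ + t/4)) = (-3*t)*(½ + 5*t/4) = -3*t*(½ + 5*t/4))
661*(998 + n(13)) = 661*(998 - ¾*13*(2 + 5*13)) = 661*(998 - ¾*13*(2 + 65)) = 661*(998 - ¾*13*67) = 661*(998 - 2613/4) = 661*(1379/4) = 911519/4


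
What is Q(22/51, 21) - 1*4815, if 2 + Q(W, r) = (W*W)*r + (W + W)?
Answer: -4172203/867 ≈ -4812.2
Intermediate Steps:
Q(W, r) = -2 + 2*W + r*W² (Q(W, r) = -2 + ((W*W)*r + (W + W)) = -2 + (W²*r + 2*W) = -2 + (r*W² + 2*W) = -2 + (2*W + r*W²) = -2 + 2*W + r*W²)
Q(22/51, 21) - 1*4815 = (-2 + 2*(22/51) + 21*(22/51)²) - 1*4815 = (-2 + 2*(22*(1/51)) + 21*(22*(1/51))²) - 4815 = (-2 + 2*(22/51) + 21*(22/51)²) - 4815 = (-2 + 44/51 + 21*(484/2601)) - 4815 = (-2 + 44/51 + 3388/867) - 4815 = 2402/867 - 4815 = -4172203/867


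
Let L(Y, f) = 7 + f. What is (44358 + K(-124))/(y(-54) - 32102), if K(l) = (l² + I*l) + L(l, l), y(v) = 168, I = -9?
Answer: -60733/31934 ≈ -1.9018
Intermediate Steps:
K(l) = 7 + l² - 8*l (K(l) = (l² - 9*l) + (7 + l) = 7 + l² - 8*l)
(44358 + K(-124))/(y(-54) - 32102) = (44358 + (7 + (-124)² - 8*(-124)))/(168 - 32102) = (44358 + (7 + 15376 + 992))/(-31934) = (44358 + 16375)*(-1/31934) = 60733*(-1/31934) = -60733/31934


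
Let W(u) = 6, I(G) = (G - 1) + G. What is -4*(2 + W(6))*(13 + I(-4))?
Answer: -128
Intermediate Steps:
I(G) = -1 + 2*G (I(G) = (-1 + G) + G = -1 + 2*G)
-4*(2 + W(6))*(13 + I(-4)) = -4*(2 + 6)*(13 + (-1 + 2*(-4))) = -32*(13 + (-1 - 8)) = -32*(13 - 9) = -32*4 = -4*32 = -128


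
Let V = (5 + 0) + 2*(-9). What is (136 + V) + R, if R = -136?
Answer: -13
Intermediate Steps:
V = -13 (V = 5 - 18 = -13)
(136 + V) + R = (136 - 13) - 136 = 123 - 136 = -13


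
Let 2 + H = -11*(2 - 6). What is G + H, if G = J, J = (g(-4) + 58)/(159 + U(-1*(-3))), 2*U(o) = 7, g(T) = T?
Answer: 13758/325 ≈ 42.332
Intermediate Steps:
U(o) = 7/2 (U(o) = (½)*7 = 7/2)
H = 42 (H = -2 - 11*(2 - 6) = -2 - 11*(-4) = -2 + 44 = 42)
J = 108/325 (J = (-4 + 58)/(159 + 7/2) = 54/(325/2) = 54*(2/325) = 108/325 ≈ 0.33231)
G = 108/325 ≈ 0.33231
G + H = 108/325 + 42 = 13758/325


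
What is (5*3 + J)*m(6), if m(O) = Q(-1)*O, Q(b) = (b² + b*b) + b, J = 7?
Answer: 132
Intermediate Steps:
Q(b) = b + 2*b² (Q(b) = (b² + b²) + b = 2*b² + b = b + 2*b²)
m(O) = O (m(O) = (-(1 + 2*(-1)))*O = (-(1 - 2))*O = (-1*(-1))*O = 1*O = O)
(5*3 + J)*m(6) = (5*3 + 7)*6 = (15 + 7)*6 = 22*6 = 132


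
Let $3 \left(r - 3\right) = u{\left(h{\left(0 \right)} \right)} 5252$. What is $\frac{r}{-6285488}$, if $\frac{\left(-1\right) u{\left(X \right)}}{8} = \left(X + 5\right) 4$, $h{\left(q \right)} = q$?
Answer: $\frac{840311}{18856464} \approx 0.044564$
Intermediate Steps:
$u{\left(X \right)} = -160 - 32 X$ ($u{\left(X \right)} = - 8 \left(X + 5\right) 4 = - 8 \left(5 + X\right) 4 = - 8 \left(20 + 4 X\right) = -160 - 32 X$)
$r = - \frac{840311}{3}$ ($r = 3 + \frac{\left(-160 - 0\right) 5252}{3} = 3 + \frac{\left(-160 + 0\right) 5252}{3} = 3 + \frac{\left(-160\right) 5252}{3} = 3 + \frac{1}{3} \left(-840320\right) = 3 - \frac{840320}{3} = - \frac{840311}{3} \approx -2.801 \cdot 10^{5}$)
$\frac{r}{-6285488} = - \frac{840311}{3 \left(-6285488\right)} = \left(- \frac{840311}{3}\right) \left(- \frac{1}{6285488}\right) = \frac{840311}{18856464}$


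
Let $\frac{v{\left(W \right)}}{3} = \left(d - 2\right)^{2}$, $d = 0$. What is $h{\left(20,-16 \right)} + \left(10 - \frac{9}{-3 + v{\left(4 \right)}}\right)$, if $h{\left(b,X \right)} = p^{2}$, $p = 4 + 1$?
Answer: $34$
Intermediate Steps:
$v{\left(W \right)} = 12$ ($v{\left(W \right)} = 3 \left(0 - 2\right)^{2} = 3 \left(-2\right)^{2} = 3 \cdot 4 = 12$)
$p = 5$
$h{\left(b,X \right)} = 25$ ($h{\left(b,X \right)} = 5^{2} = 25$)
$h{\left(20,-16 \right)} + \left(10 - \frac{9}{-3 + v{\left(4 \right)}}\right) = 25 + \left(10 - \frac{9}{-3 + 12}\right) = 25 + \left(10 - \frac{9}{9}\right) = 25 + \left(10 - 1\right) = 25 + 9 = 34$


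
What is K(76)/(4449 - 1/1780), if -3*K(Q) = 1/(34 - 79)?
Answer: 356/213818913 ≈ 1.6650e-6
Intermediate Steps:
K(Q) = 1/135 (K(Q) = -1/(3*(34 - 79)) = -⅓/(-45) = -⅓*(-1/45) = 1/135)
K(76)/(4449 - 1/1780) = 1/(135*(4449 - 1/1780)) = 1/(135*(7919219/1780)) = (1/135)*(1780/7919219) = 356/213818913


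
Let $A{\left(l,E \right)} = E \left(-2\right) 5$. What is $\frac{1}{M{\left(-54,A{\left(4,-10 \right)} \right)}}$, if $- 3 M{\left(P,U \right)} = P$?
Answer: $\frac{1}{18} \approx 0.055556$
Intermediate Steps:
$A{\left(l,E \right)} = - 10 E$ ($A{\left(l,E \right)} = - 2 E 5 = - 10 E$)
$M{\left(P,U \right)} = - \frac{P}{3}$
$\frac{1}{M{\left(-54,A{\left(4,-10 \right)} \right)}} = \frac{1}{\left(- \frac{1}{3}\right) \left(-54\right)} = \frac{1}{18}$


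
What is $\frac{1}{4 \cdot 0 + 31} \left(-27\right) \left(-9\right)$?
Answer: $\frac{243}{31} \approx 7.8387$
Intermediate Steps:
$\frac{1}{4 \cdot 0 + 31} \left(-27\right) \left(-9\right) = \frac{1}{0 + 31} \left(-27\right) \left(-9\right) = \frac{1}{31} \left(-27\right) \left(-9\right) = \left(- \frac{27}{31}\right) \left(-9\right) = \frac{243}{31}$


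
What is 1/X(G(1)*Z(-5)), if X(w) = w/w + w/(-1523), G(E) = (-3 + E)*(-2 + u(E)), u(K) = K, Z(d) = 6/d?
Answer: 7615/7627 ≈ 0.99843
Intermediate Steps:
G(E) = (-3 + E)*(-2 + E)
X(w) = 1 - w/1523 (X(w) = 1 + w*(-1/1523) = 1 - w/1523)
1/X(G(1)*Z(-5)) = 1/(1 - (6 + 1² - 5*1)*6/(-5)/1523) = 1/(1 - (6 + 1 - 5)*6*(-⅕)/1523) = 1/(1 - 2*(-6)/(1523*5)) = 1/(1 - 1/1523*(-12/5)) = 1/(1 + 12/7615) = 1/(7627/7615) = 7615/7627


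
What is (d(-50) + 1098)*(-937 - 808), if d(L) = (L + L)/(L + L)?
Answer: -1917755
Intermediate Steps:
d(L) = 1 (d(L) = (2*L)/((2*L)) = (2*L)*(1/(2*L)) = 1)
(d(-50) + 1098)*(-937 - 808) = (1 + 1098)*(-937 - 808) = 1099*(-1745) = -1917755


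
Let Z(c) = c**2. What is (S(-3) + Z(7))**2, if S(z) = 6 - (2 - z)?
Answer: 2500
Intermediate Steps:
S(z) = 4 + z (S(z) = 6 + (-2 + z) = 4 + z)
(S(-3) + Z(7))**2 = ((4 - 3) + 7**2)**2 = (1 + 49)**2 = 50**2 = 2500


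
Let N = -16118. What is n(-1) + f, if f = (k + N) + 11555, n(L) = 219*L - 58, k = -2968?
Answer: -7808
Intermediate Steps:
n(L) = -58 + 219*L
f = -7531 (f = (-2968 - 16118) + 11555 = -19086 + 11555 = -7531)
n(-1) + f = (-58 + 219*(-1)) - 7531 = (-58 - 219) - 7531 = -277 - 7531 = -7808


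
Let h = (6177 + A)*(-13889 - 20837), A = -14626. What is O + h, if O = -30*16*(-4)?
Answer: 293401894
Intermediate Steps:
h = 293399974 (h = (6177 - 14626)*(-13889 - 20837) = -8449*(-34726) = 293399974)
O = 1920 (O = -480*(-4) = 1920)
O + h = 1920 + 293399974 = 293401894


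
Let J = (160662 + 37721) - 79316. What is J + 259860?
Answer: 378927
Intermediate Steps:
J = 119067 (J = 198383 - 79316 = 119067)
J + 259860 = 119067 + 259860 = 378927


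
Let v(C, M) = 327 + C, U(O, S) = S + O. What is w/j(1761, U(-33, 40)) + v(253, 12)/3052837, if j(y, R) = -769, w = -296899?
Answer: 906384698483/2347631653 ≈ 386.08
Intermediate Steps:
U(O, S) = O + S
w/j(1761, U(-33, 40)) + v(253, 12)/3052837 = -296899/(-769) + (327 + 253)/3052837 = -296899*(-1/769) + 580*(1/3052837) = 296899/769 + 580/3052837 = 906384698483/2347631653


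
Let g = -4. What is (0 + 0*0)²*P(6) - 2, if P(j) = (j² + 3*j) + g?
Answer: -2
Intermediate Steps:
P(j) = -4 + j² + 3*j (P(j) = (j² + 3*j) - 4 = -4 + j² + 3*j)
(0 + 0*0)²*P(6) - 2 = (0 + 0*0)²*(-4 + 6² + 3*6) - 2 = (0 + 0)²*(-4 + 36 + 18) - 2 = 0²*50 - 2 = 0*50 - 2 = 0 - 2 = -2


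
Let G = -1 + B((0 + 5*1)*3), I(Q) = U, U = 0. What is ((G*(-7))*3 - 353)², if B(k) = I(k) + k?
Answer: 418609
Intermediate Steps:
I(Q) = 0
B(k) = k (B(k) = 0 + k = k)
G = 14 (G = -1 + (0 + 5*1)*3 = -1 + (0 + 5)*3 = -1 + 5*3 = -1 + 15 = 14)
((G*(-7))*3 - 353)² = ((14*(-7))*3 - 353)² = (-98*3 - 353)² = (-294 - 353)² = (-647)² = 418609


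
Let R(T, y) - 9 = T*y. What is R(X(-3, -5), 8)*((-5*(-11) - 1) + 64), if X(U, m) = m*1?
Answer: -3658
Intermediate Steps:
X(U, m) = m
R(T, y) = 9 + T*y
R(X(-3, -5), 8)*((-5*(-11) - 1) + 64) = (9 - 5*8)*((-5*(-11) - 1) + 64) = (9 - 40)*((55 - 1) + 64) = -31*(54 + 64) = -31*118 = -3658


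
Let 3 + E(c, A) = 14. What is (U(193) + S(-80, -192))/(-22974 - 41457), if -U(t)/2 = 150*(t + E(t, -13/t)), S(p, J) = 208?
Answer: 60992/64431 ≈ 0.94662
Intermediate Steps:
E(c, A) = 11 (E(c, A) = -3 + 14 = 11)
U(t) = -3300 - 300*t (U(t) = -300*(t + 11) = -300*(11 + t) = -2*(1650 + 150*t) = -3300 - 300*t)
(U(193) + S(-80, -192))/(-22974 - 41457) = ((-3300 - 300*193) + 208)/(-22974 - 41457) = ((-3300 - 57900) + 208)/(-64431) = (-61200 + 208)*(-1/64431) = -60992*(-1/64431) = 60992/64431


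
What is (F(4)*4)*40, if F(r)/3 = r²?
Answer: 7680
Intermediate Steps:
F(r) = 3*r²
(F(4)*4)*40 = ((3*4²)*4)*40 = ((3*16)*4)*40 = (48*4)*40 = 192*40 = 7680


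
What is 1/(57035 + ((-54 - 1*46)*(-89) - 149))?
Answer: 1/65786 ≈ 1.5201e-5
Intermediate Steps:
1/(57035 + ((-54 - 1*46)*(-89) - 149)) = 1/(57035 + ((-54 - 46)*(-89) - 149)) = 1/(57035 + (-100*(-89) - 149)) = 1/(57035 + (8900 - 149)) = 1/(57035 + 8751) = 1/65786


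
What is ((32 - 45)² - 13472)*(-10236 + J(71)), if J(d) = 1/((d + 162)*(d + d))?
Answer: 4505304328385/33086 ≈ 1.3617e+8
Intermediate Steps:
J(d) = 1/(2*d*(162 + d)) (J(d) = 1/((162 + d)*(2*d)) = 1/(2*d*(162 + d)))
((32 - 45)² - 13472)*(-10236 + J(71)) = ((32 - 45)² - 13472)*(-10236 + (½)/(71*(162 + 71))) = ((-13)² - 13472)*(-10236 + (½)*(1/71)/233) = (169 - 13472)*(-10236 + (½)*(1/71)*(1/233)) = -13303*(-10236 + 1/33086) = -13303*(-338668295/33086) = 4505304328385/33086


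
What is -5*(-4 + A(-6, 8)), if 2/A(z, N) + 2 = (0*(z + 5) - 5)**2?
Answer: 450/23 ≈ 19.565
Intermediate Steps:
A(z, N) = 2/23 (A(z, N) = 2/(-2 + (0*(z + 5) - 5)**2) = 2/(-2 + (0*(5 + z) - 5)**2) = 2/(-2 + (0 - 5)**2) = 2/(-2 + (-5)**2) = 2/(-2 + 25) = 2/23)
-5*(-4 + A(-6, 8)) = -5*(-4 + 2/23) = -5*(-90/23) = 450/23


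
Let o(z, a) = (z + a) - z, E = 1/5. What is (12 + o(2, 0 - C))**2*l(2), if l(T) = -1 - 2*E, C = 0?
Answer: -1008/5 ≈ -201.60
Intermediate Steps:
E = 1/5 ≈ 0.20000
o(z, a) = a (o(z, a) = (a + z) - z = a)
l(T) = -7/5 (l(T) = -1 - 2*1/5 = -1 - 2/5 = -7/5)
(12 + o(2, 0 - C))**2*l(2) = (12 + (0 - 1*0))**2*(-7/5) = (12 + (0 + 0))**2*(-7/5) = (12 + 0)**2*(-7/5) = 12**2*(-7/5) = 144*(-7/5) = -1008/5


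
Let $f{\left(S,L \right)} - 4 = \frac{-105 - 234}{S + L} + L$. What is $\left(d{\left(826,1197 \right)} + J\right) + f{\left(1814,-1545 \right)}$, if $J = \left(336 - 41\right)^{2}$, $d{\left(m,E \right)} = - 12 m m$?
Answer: $- \frac{2179392071}{269} \approx -8.1018 \cdot 10^{6}$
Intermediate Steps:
$d{\left(m,E \right)} = - 12 m^{2}$
$f{\left(S,L \right)} = 4 + L - \frac{339}{L + S}$ ($f{\left(S,L \right)} = 4 + \left(\frac{-105 - 234}{S + L} + L\right) = 4 + \left(- \frac{339}{L + S} + L\right) = 4 + \left(L - \frac{339}{L + S}\right) = 4 + L - \frac{339}{L + S}$)
$J = 87025$ ($J = 295^{2} = 87025$)
$\left(d{\left(826,1197 \right)} + J\right) + f{\left(1814,-1545 \right)} = \left(- 12 \cdot 826^{2} + 87025\right) + \frac{-339 + \left(-1545\right)^{2} + 4 \left(-1545\right) + 4 \cdot 1814 - 2802630}{-1545 + 1814} = \left(\left(-12\right) 682276 + 87025\right) + \frac{-339 + 2387025 - 6180 + 7256 - 2802630}{269} = \left(-8187312 + 87025\right) + \frac{1}{269} \left(-414868\right) = -8100287 - \frac{414868}{269} = - \frac{2179392071}{269}$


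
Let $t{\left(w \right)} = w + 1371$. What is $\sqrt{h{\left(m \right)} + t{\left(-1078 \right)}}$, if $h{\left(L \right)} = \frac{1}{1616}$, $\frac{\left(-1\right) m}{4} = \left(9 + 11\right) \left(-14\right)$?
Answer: $\frac{\sqrt{47822389}}{404} \approx 17.117$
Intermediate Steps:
$t{\left(w \right)} = 1371 + w$
$m = 1120$ ($m = - 4 \left(9 + 11\right) \left(-14\right) = - 4 \cdot 20 \left(-14\right) = \left(-4\right) \left(-280\right) = 1120$)
$h{\left(L \right)} = \frac{1}{1616}$
$\sqrt{h{\left(m \right)} + t{\left(-1078 \right)}} = \sqrt{\frac{1}{1616} + \left(1371 - 1078\right)} = \sqrt{\frac{1}{1616} + 293} = \sqrt{\frac{473489}{1616}} = \frac{\sqrt{47822389}}{404}$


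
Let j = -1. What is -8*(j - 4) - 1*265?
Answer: -225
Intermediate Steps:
-8*(j - 4) - 1*265 = -8*(-1 - 4) - 1*265 = -8*(-5) - 265 = 40 - 265 = -225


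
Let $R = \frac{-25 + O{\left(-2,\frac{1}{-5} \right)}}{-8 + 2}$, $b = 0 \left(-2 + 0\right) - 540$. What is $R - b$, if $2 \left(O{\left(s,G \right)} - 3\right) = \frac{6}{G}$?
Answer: $\frac{3277}{6} \approx 546.17$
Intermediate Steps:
$O{\left(s,G \right)} = 3 + \frac{3}{G}$ ($O{\left(s,G \right)} = 3 + \frac{6 \frac{1}{G}}{2} = 3 + \frac{3}{G}$)
$b = -540$ ($b = 0 \left(-2\right) - 540 = 0 - 540 = -540$)
$R = \frac{37}{6}$ ($R = \frac{-25 + \left(3 + \frac{3}{\frac{1}{-5}}\right)}{-8 + 2} = \frac{-25 + \left(3 + \frac{3}{- \frac{1}{5}}\right)}{-6} = - \frac{-25 + \left(3 + 3 \left(-5\right)\right)}{6} = - \frac{-25 + \left(3 - 15\right)}{6} = - \frac{-25 - 12}{6} = \left(- \frac{1}{6}\right) \left(-37\right) = \frac{37}{6} \approx 6.1667$)
$R - b = \frac{37}{6} - -540 = \frac{37}{6} + 540 = \frac{3277}{6}$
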